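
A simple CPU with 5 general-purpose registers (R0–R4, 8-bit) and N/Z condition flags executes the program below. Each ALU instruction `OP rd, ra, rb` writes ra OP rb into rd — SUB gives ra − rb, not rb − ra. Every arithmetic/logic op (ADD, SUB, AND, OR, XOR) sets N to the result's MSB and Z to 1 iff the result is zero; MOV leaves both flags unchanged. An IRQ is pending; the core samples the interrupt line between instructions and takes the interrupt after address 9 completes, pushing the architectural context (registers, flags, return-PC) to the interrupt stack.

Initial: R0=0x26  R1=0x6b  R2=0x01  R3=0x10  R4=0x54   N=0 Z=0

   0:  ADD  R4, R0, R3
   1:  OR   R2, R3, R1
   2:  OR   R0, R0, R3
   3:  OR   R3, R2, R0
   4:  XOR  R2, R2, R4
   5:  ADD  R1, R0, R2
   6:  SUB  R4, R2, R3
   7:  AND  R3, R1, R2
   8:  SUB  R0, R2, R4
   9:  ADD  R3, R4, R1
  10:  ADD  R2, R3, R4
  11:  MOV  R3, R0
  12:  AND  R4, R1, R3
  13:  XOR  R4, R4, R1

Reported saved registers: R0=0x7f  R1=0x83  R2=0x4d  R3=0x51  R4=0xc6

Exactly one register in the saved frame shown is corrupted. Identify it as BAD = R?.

after  0: R0=0x26 R1=0x6b R2=0x01 R3=0x10 R4=0x36  N=0 Z=0
after  1: R0=0x26 R1=0x6b R2=0x7b R3=0x10 R4=0x36  N=0 Z=0
after  2: R0=0x36 R1=0x6b R2=0x7b R3=0x10 R4=0x36  N=0 Z=0
after  3: R0=0x36 R1=0x6b R2=0x7b R3=0x7f R4=0x36  N=0 Z=0
after  4: R0=0x36 R1=0x6b R2=0x4d R3=0x7f R4=0x36  N=0 Z=0
after  5: R0=0x36 R1=0x83 R2=0x4d R3=0x7f R4=0x36  N=1 Z=0
after  6: R0=0x36 R1=0x83 R2=0x4d R3=0x7f R4=0xce  N=1 Z=0
after  7: R0=0x36 R1=0x83 R2=0x4d R3=0x01 R4=0xce  N=0 Z=0
after  8: R0=0x7f R1=0x83 R2=0x4d R3=0x01 R4=0xce  N=0 Z=0
after  9: R0=0x7f R1=0x83 R2=0x4d R3=0x51 R4=0xce  N=0 Z=0
-- IRQ taken; context saved, return-PC = 10 --
mismatch: R4: reported 0xc6 vs actual 0xce

BAD = R4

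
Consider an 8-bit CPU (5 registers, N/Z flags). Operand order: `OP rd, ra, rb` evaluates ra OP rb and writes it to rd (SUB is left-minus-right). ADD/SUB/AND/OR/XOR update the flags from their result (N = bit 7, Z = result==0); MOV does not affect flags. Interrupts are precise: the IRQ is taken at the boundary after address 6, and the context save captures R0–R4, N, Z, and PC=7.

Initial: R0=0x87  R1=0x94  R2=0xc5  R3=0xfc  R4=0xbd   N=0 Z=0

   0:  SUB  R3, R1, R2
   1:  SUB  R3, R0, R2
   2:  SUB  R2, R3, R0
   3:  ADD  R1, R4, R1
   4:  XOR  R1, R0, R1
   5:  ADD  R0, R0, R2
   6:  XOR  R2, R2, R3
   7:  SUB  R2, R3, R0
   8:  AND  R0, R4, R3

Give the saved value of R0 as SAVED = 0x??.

after  0: R0=0x87 R1=0x94 R2=0xc5 R3=0xcf R4=0xbd  N=1 Z=0
after  1: R0=0x87 R1=0x94 R2=0xc5 R3=0xc2 R4=0xbd  N=1 Z=0
after  2: R0=0x87 R1=0x94 R2=0x3b R3=0xc2 R4=0xbd  N=0 Z=0
after  3: R0=0x87 R1=0x51 R2=0x3b R3=0xc2 R4=0xbd  N=0 Z=0
after  4: R0=0x87 R1=0xd6 R2=0x3b R3=0xc2 R4=0xbd  N=1 Z=0
after  5: R0=0xc2 R1=0xd6 R2=0x3b R3=0xc2 R4=0xbd  N=1 Z=0
after  6: R0=0xc2 R1=0xd6 R2=0xf9 R3=0xc2 R4=0xbd  N=1 Z=0
-- IRQ taken; context saved, return-PC = 7 --

SAVED = 0xc2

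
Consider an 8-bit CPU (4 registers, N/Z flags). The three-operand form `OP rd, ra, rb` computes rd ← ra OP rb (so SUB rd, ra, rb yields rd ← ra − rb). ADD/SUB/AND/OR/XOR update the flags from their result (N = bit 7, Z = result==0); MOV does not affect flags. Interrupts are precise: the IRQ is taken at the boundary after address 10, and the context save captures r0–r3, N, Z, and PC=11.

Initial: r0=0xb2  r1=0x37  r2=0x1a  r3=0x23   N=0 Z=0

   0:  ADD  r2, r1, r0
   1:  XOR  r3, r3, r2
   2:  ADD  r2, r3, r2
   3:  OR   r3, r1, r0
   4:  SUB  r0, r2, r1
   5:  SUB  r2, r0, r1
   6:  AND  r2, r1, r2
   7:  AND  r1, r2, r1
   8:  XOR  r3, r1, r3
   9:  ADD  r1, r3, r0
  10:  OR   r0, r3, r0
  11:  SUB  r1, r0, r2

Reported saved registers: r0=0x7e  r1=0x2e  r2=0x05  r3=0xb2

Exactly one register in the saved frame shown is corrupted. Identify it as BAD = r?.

after  0: r0=0xb2 r1=0x37 r2=0xe9 r3=0x23  N=1 Z=0
after  1: r0=0xb2 r1=0x37 r2=0xe9 r3=0xca  N=1 Z=0
after  2: r0=0xb2 r1=0x37 r2=0xb3 r3=0xca  N=1 Z=0
after  3: r0=0xb2 r1=0x37 r2=0xb3 r3=0xb7  N=1 Z=0
after  4: r0=0x7c r1=0x37 r2=0xb3 r3=0xb7  N=0 Z=0
after  5: r0=0x7c r1=0x37 r2=0x45 r3=0xb7  N=0 Z=0
after  6: r0=0x7c r1=0x37 r2=0x05 r3=0xb7  N=0 Z=0
after  7: r0=0x7c r1=0x05 r2=0x05 r3=0xb7  N=0 Z=0
after  8: r0=0x7c r1=0x05 r2=0x05 r3=0xb2  N=1 Z=0
after  9: r0=0x7c r1=0x2e r2=0x05 r3=0xb2  N=0 Z=0
after 10: r0=0xfe r1=0x2e r2=0x05 r3=0xb2  N=1 Z=0
-- IRQ taken; context saved, return-PC = 11 --
mismatch: r0: reported 0x7e vs actual 0xfe

BAD = r0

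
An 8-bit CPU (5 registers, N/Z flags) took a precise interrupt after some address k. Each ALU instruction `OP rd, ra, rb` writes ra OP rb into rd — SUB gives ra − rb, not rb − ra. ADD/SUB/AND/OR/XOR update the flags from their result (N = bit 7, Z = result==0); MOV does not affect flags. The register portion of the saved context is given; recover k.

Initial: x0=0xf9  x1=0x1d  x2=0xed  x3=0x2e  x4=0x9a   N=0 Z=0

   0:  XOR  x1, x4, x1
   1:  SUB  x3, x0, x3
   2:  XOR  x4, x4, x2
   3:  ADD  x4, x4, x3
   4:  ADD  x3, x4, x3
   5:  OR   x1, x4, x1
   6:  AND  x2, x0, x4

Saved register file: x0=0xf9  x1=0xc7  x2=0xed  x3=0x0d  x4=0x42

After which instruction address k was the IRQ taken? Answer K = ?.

after  0: x0=0xf9 x1=0x87 x2=0xed x3=0x2e x4=0x9a  N=1 Z=0
after  1: x0=0xf9 x1=0x87 x2=0xed x3=0xcb x4=0x9a  N=1 Z=0
after  2: x0=0xf9 x1=0x87 x2=0xed x3=0xcb x4=0x77  N=0 Z=0
after  3: x0=0xf9 x1=0x87 x2=0xed x3=0xcb x4=0x42  N=0 Z=0
after  4: x0=0xf9 x1=0x87 x2=0xed x3=0x0d x4=0x42  N=0 Z=0
after  5: x0=0xf9 x1=0xc7 x2=0xed x3=0x0d x4=0x42  N=1 Z=0
-- IRQ taken; context saved, return-PC = 6 --

K = 5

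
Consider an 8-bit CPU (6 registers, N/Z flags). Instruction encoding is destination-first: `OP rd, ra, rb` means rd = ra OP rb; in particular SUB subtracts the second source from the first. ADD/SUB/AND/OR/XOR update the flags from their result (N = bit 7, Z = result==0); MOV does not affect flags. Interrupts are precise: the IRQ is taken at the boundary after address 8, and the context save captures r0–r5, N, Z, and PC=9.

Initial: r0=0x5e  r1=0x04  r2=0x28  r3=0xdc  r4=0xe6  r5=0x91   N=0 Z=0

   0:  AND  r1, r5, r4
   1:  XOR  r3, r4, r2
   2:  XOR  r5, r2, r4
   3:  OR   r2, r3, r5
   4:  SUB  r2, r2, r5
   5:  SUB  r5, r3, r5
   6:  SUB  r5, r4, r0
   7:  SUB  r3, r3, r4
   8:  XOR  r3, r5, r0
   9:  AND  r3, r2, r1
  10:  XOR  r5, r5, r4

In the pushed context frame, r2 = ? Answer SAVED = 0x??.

after  0: r0=0x5e r1=0x80 r2=0x28 r3=0xdc r4=0xe6 r5=0x91  N=1 Z=0
after  1: r0=0x5e r1=0x80 r2=0x28 r3=0xce r4=0xe6 r5=0x91  N=1 Z=0
after  2: r0=0x5e r1=0x80 r2=0x28 r3=0xce r4=0xe6 r5=0xce  N=1 Z=0
after  3: r0=0x5e r1=0x80 r2=0xce r3=0xce r4=0xe6 r5=0xce  N=1 Z=0
after  4: r0=0x5e r1=0x80 r2=0x00 r3=0xce r4=0xe6 r5=0xce  N=0 Z=1
after  5: r0=0x5e r1=0x80 r2=0x00 r3=0xce r4=0xe6 r5=0x00  N=0 Z=1
after  6: r0=0x5e r1=0x80 r2=0x00 r3=0xce r4=0xe6 r5=0x88  N=1 Z=0
after  7: r0=0x5e r1=0x80 r2=0x00 r3=0xe8 r4=0xe6 r5=0x88  N=1 Z=0
after  8: r0=0x5e r1=0x80 r2=0x00 r3=0xd6 r4=0xe6 r5=0x88  N=1 Z=0
-- IRQ taken; context saved, return-PC = 9 --

SAVED = 0x00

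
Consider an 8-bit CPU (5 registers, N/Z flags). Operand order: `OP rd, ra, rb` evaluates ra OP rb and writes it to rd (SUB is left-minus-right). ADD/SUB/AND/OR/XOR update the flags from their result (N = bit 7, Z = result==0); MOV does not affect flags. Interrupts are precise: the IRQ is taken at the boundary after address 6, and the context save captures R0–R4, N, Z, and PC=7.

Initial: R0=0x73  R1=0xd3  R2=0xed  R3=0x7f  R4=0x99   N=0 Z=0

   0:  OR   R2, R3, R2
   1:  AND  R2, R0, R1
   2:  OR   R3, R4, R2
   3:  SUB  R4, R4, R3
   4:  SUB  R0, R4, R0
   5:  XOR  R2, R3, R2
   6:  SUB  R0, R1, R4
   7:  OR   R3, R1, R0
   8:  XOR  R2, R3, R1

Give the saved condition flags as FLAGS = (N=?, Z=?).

after  0: R0=0x73 R1=0xd3 R2=0xff R3=0x7f R4=0x99  N=1 Z=0
after  1: R0=0x73 R1=0xd3 R2=0x53 R3=0x7f R4=0x99  N=0 Z=0
after  2: R0=0x73 R1=0xd3 R2=0x53 R3=0xdb R4=0x99  N=1 Z=0
after  3: R0=0x73 R1=0xd3 R2=0x53 R3=0xdb R4=0xbe  N=1 Z=0
after  4: R0=0x4b R1=0xd3 R2=0x53 R3=0xdb R4=0xbe  N=0 Z=0
after  5: R0=0x4b R1=0xd3 R2=0x88 R3=0xdb R4=0xbe  N=1 Z=0
after  6: R0=0x15 R1=0xd3 R2=0x88 R3=0xdb R4=0xbe  N=0 Z=0
-- IRQ taken; context saved, return-PC = 7 --

FLAGS = (N=0, Z=0)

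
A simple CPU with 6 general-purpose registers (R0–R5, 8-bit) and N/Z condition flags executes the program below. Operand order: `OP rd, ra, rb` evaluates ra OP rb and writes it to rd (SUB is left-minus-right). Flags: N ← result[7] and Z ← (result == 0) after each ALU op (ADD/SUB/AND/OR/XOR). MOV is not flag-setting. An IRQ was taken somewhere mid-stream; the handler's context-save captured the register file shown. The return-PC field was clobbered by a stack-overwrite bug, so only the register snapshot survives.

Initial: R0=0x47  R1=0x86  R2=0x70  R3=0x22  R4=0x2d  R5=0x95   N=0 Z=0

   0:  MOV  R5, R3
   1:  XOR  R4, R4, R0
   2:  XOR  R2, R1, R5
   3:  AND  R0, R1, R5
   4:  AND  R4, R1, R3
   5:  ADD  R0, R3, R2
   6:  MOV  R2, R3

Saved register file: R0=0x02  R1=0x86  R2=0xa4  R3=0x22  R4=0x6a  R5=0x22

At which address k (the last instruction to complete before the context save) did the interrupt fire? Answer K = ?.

K = 3

after  0: R0=0x47 R1=0x86 R2=0x70 R3=0x22 R4=0x2d R5=0x22  N=0 Z=0
after  1: R0=0x47 R1=0x86 R2=0x70 R3=0x22 R4=0x6a R5=0x22  N=0 Z=0
after  2: R0=0x47 R1=0x86 R2=0xa4 R3=0x22 R4=0x6a R5=0x22  N=1 Z=0
after  3: R0=0x02 R1=0x86 R2=0xa4 R3=0x22 R4=0x6a R5=0x22  N=0 Z=0
-- IRQ taken; context saved, return-PC = 4 --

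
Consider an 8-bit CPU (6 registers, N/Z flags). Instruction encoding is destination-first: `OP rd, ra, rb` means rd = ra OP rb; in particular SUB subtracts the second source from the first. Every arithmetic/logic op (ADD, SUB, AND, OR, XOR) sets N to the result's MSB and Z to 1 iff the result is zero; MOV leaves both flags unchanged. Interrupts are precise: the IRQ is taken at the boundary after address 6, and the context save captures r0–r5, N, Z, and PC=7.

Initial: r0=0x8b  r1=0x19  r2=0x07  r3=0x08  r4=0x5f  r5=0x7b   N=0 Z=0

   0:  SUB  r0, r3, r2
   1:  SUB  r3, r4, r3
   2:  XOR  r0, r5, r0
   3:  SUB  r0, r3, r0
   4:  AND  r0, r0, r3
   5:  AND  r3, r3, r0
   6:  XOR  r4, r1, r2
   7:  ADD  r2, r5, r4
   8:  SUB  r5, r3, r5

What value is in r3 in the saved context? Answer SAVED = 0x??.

SAVED = 0x55

after  0: r0=0x01 r1=0x19 r2=0x07 r3=0x08 r4=0x5f r5=0x7b  N=0 Z=0
after  1: r0=0x01 r1=0x19 r2=0x07 r3=0x57 r4=0x5f r5=0x7b  N=0 Z=0
after  2: r0=0x7a r1=0x19 r2=0x07 r3=0x57 r4=0x5f r5=0x7b  N=0 Z=0
after  3: r0=0xdd r1=0x19 r2=0x07 r3=0x57 r4=0x5f r5=0x7b  N=1 Z=0
after  4: r0=0x55 r1=0x19 r2=0x07 r3=0x57 r4=0x5f r5=0x7b  N=0 Z=0
after  5: r0=0x55 r1=0x19 r2=0x07 r3=0x55 r4=0x5f r5=0x7b  N=0 Z=0
after  6: r0=0x55 r1=0x19 r2=0x07 r3=0x55 r4=0x1e r5=0x7b  N=0 Z=0
-- IRQ taken; context saved, return-PC = 7 --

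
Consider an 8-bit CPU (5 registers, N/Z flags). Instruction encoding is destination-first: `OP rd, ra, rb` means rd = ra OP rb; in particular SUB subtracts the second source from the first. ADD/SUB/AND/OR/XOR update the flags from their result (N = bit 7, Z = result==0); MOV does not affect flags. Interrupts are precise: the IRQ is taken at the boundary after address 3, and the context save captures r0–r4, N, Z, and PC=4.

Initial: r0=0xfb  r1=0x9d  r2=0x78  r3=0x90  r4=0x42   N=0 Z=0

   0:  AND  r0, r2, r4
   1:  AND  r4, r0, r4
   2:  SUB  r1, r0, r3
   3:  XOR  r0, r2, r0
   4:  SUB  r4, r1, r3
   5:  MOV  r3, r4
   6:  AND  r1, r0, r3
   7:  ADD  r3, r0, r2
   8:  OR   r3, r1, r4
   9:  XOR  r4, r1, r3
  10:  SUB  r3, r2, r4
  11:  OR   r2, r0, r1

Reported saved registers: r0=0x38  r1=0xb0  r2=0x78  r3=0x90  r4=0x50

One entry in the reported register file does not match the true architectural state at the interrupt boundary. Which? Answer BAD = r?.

BAD = r4

after  0: r0=0x40 r1=0x9d r2=0x78 r3=0x90 r4=0x42  N=0 Z=0
after  1: r0=0x40 r1=0x9d r2=0x78 r3=0x90 r4=0x40  N=0 Z=0
after  2: r0=0x40 r1=0xb0 r2=0x78 r3=0x90 r4=0x40  N=1 Z=0
after  3: r0=0x38 r1=0xb0 r2=0x78 r3=0x90 r4=0x40  N=0 Z=0
-- IRQ taken; context saved, return-PC = 4 --
mismatch: r4: reported 0x50 vs actual 0x40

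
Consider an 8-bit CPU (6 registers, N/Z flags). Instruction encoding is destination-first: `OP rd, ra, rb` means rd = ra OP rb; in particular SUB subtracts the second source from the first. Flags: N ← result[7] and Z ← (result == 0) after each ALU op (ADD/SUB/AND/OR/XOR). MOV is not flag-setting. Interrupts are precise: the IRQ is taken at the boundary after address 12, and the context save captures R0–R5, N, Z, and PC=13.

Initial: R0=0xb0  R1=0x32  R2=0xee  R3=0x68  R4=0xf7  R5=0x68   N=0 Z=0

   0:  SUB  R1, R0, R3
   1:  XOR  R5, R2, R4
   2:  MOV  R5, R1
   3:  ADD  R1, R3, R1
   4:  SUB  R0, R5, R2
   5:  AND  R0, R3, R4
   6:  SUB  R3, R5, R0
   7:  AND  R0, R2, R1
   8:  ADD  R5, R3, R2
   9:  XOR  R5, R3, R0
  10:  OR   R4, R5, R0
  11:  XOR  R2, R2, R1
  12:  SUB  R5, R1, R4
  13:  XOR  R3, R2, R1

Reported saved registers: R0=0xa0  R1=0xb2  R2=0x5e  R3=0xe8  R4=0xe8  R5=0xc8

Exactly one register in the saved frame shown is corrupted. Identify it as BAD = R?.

after  0: R0=0xb0 R1=0x48 R2=0xee R3=0x68 R4=0xf7 R5=0x68  N=0 Z=0
after  1: R0=0xb0 R1=0x48 R2=0xee R3=0x68 R4=0xf7 R5=0x19  N=0 Z=0
after  2: R0=0xb0 R1=0x48 R2=0xee R3=0x68 R4=0xf7 R5=0x48  N=0 Z=0
after  3: R0=0xb0 R1=0xb0 R2=0xee R3=0x68 R4=0xf7 R5=0x48  N=1 Z=0
after  4: R0=0x5a R1=0xb0 R2=0xee R3=0x68 R4=0xf7 R5=0x48  N=0 Z=0
after  5: R0=0x60 R1=0xb0 R2=0xee R3=0x68 R4=0xf7 R5=0x48  N=0 Z=0
after  6: R0=0x60 R1=0xb0 R2=0xee R3=0xe8 R4=0xf7 R5=0x48  N=1 Z=0
after  7: R0=0xa0 R1=0xb0 R2=0xee R3=0xe8 R4=0xf7 R5=0x48  N=1 Z=0
after  8: R0=0xa0 R1=0xb0 R2=0xee R3=0xe8 R4=0xf7 R5=0xd6  N=1 Z=0
after  9: R0=0xa0 R1=0xb0 R2=0xee R3=0xe8 R4=0xf7 R5=0x48  N=0 Z=0
after 10: R0=0xa0 R1=0xb0 R2=0xee R3=0xe8 R4=0xe8 R5=0x48  N=1 Z=0
after 11: R0=0xa0 R1=0xb0 R2=0x5e R3=0xe8 R4=0xe8 R5=0x48  N=0 Z=0
after 12: R0=0xa0 R1=0xb0 R2=0x5e R3=0xe8 R4=0xe8 R5=0xc8  N=1 Z=0
-- IRQ taken; context saved, return-PC = 13 --
mismatch: R1: reported 0xb2 vs actual 0xb0

BAD = R1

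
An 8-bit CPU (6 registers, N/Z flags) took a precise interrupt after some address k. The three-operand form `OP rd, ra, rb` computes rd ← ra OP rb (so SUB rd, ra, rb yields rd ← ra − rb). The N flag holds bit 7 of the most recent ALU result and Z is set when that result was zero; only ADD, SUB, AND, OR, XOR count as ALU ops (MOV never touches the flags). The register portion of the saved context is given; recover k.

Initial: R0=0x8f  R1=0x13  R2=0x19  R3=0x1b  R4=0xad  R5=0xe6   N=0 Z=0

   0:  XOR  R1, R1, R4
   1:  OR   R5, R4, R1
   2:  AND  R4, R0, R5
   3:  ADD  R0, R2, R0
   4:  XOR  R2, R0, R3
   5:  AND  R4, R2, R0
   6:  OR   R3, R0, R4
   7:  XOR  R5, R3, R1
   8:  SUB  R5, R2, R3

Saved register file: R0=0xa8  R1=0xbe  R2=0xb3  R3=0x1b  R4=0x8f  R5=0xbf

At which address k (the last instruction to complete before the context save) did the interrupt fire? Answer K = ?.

K = 4

after  0: R0=0x8f R1=0xbe R2=0x19 R3=0x1b R4=0xad R5=0xe6  N=1 Z=0
after  1: R0=0x8f R1=0xbe R2=0x19 R3=0x1b R4=0xad R5=0xbf  N=1 Z=0
after  2: R0=0x8f R1=0xbe R2=0x19 R3=0x1b R4=0x8f R5=0xbf  N=1 Z=0
after  3: R0=0xa8 R1=0xbe R2=0x19 R3=0x1b R4=0x8f R5=0xbf  N=1 Z=0
after  4: R0=0xa8 R1=0xbe R2=0xb3 R3=0x1b R4=0x8f R5=0xbf  N=1 Z=0
-- IRQ taken; context saved, return-PC = 5 --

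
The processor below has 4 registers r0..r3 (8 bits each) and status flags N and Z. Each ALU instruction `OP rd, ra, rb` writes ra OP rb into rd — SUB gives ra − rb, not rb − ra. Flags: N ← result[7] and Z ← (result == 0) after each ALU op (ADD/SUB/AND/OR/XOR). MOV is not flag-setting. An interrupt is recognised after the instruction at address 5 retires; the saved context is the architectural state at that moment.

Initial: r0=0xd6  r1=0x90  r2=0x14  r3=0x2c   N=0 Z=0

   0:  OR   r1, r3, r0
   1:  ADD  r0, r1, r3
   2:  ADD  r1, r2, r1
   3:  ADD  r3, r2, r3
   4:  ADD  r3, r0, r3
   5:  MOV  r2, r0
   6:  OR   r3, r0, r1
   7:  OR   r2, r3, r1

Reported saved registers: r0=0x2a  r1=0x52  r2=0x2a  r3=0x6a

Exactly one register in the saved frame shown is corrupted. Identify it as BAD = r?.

after  0: r0=0xd6 r1=0xfe r2=0x14 r3=0x2c  N=1 Z=0
after  1: r0=0x2a r1=0xfe r2=0x14 r3=0x2c  N=0 Z=0
after  2: r0=0x2a r1=0x12 r2=0x14 r3=0x2c  N=0 Z=0
after  3: r0=0x2a r1=0x12 r2=0x14 r3=0x40  N=0 Z=0
after  4: r0=0x2a r1=0x12 r2=0x14 r3=0x6a  N=0 Z=0
after  5: r0=0x2a r1=0x12 r2=0x2a r3=0x6a  N=0 Z=0
-- IRQ taken; context saved, return-PC = 6 --
mismatch: r1: reported 0x52 vs actual 0x12

BAD = r1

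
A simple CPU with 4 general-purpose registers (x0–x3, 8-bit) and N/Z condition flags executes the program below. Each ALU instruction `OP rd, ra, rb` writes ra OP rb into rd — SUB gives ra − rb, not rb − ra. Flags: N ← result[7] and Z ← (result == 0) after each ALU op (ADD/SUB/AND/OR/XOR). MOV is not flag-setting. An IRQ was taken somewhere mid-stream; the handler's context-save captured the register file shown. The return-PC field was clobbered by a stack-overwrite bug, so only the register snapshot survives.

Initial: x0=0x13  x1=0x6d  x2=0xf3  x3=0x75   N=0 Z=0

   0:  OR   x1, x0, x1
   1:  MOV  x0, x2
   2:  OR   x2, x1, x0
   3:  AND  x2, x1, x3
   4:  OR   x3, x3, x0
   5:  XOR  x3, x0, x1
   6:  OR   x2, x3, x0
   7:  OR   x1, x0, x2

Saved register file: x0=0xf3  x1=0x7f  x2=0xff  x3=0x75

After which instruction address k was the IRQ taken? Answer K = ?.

K = 2

after  0: x0=0x13 x1=0x7f x2=0xf3 x3=0x75  N=0 Z=0
after  1: x0=0xf3 x1=0x7f x2=0xf3 x3=0x75  N=0 Z=0
after  2: x0=0xf3 x1=0x7f x2=0xff x3=0x75  N=1 Z=0
-- IRQ taken; context saved, return-PC = 3 --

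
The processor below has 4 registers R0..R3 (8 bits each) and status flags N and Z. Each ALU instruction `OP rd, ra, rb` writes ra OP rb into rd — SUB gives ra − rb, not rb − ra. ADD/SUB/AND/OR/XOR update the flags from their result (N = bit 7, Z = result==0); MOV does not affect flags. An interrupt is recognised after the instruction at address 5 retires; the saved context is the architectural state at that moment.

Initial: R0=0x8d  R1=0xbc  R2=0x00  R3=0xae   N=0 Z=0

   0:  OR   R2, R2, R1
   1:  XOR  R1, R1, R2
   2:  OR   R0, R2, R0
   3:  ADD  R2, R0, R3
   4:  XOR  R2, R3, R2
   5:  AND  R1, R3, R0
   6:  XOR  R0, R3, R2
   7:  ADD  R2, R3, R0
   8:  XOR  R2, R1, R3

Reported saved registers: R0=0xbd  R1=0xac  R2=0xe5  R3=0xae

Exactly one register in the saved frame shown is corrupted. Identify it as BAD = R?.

after  0: R0=0x8d R1=0xbc R2=0xbc R3=0xae  N=1 Z=0
after  1: R0=0x8d R1=0x00 R2=0xbc R3=0xae  N=0 Z=1
after  2: R0=0xbd R1=0x00 R2=0xbc R3=0xae  N=1 Z=0
after  3: R0=0xbd R1=0x00 R2=0x6b R3=0xae  N=0 Z=0
after  4: R0=0xbd R1=0x00 R2=0xc5 R3=0xae  N=1 Z=0
after  5: R0=0xbd R1=0xac R2=0xc5 R3=0xae  N=1 Z=0
-- IRQ taken; context saved, return-PC = 6 --
mismatch: R2: reported 0xe5 vs actual 0xc5

BAD = R2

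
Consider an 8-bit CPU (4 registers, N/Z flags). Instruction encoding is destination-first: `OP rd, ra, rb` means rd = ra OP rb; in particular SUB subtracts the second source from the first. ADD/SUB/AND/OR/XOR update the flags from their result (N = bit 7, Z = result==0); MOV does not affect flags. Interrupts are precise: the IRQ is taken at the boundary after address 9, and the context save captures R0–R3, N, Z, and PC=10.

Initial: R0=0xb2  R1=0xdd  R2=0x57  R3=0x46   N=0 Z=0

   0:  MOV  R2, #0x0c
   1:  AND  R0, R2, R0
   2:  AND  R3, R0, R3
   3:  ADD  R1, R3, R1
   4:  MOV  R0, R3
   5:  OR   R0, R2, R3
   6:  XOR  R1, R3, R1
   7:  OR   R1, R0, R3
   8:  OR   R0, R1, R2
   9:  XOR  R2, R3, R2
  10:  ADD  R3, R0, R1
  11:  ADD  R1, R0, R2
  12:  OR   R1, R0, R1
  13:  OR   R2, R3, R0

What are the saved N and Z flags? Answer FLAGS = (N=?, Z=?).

FLAGS = (N=0, Z=0)

after  0: R0=0xb2 R1=0xdd R2=0x0c R3=0x46  N=0 Z=0
after  1: R0=0x00 R1=0xdd R2=0x0c R3=0x46  N=0 Z=1
after  2: R0=0x00 R1=0xdd R2=0x0c R3=0x00  N=0 Z=1
after  3: R0=0x00 R1=0xdd R2=0x0c R3=0x00  N=1 Z=0
after  4: R0=0x00 R1=0xdd R2=0x0c R3=0x00  N=1 Z=0
after  5: R0=0x0c R1=0xdd R2=0x0c R3=0x00  N=0 Z=0
after  6: R0=0x0c R1=0xdd R2=0x0c R3=0x00  N=1 Z=0
after  7: R0=0x0c R1=0x0c R2=0x0c R3=0x00  N=0 Z=0
after  8: R0=0x0c R1=0x0c R2=0x0c R3=0x00  N=0 Z=0
after  9: R0=0x0c R1=0x0c R2=0x0c R3=0x00  N=0 Z=0
-- IRQ taken; context saved, return-PC = 10 --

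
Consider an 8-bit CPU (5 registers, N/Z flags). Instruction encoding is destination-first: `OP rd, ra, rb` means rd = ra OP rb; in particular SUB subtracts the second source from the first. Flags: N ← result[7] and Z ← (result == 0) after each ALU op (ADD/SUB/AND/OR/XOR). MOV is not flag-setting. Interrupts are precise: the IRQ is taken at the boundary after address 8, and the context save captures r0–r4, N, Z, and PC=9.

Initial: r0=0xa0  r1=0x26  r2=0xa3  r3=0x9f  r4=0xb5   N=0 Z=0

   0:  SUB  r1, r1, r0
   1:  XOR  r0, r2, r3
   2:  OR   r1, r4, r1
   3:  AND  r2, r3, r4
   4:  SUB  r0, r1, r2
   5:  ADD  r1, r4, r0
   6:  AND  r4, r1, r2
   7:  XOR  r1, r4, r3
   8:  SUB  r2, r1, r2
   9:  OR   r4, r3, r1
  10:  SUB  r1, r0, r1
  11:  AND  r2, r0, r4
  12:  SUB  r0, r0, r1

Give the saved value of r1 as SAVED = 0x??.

SAVED = 0x0a

after  0: r0=0xa0 r1=0x86 r2=0xa3 r3=0x9f r4=0xb5  N=1 Z=0
after  1: r0=0x3c r1=0x86 r2=0xa3 r3=0x9f r4=0xb5  N=0 Z=0
after  2: r0=0x3c r1=0xb7 r2=0xa3 r3=0x9f r4=0xb5  N=1 Z=0
after  3: r0=0x3c r1=0xb7 r2=0x95 r3=0x9f r4=0xb5  N=1 Z=0
after  4: r0=0x22 r1=0xb7 r2=0x95 r3=0x9f r4=0xb5  N=0 Z=0
after  5: r0=0x22 r1=0xd7 r2=0x95 r3=0x9f r4=0xb5  N=1 Z=0
after  6: r0=0x22 r1=0xd7 r2=0x95 r3=0x9f r4=0x95  N=1 Z=0
after  7: r0=0x22 r1=0x0a r2=0x95 r3=0x9f r4=0x95  N=0 Z=0
after  8: r0=0x22 r1=0x0a r2=0x75 r3=0x9f r4=0x95  N=0 Z=0
-- IRQ taken; context saved, return-PC = 9 --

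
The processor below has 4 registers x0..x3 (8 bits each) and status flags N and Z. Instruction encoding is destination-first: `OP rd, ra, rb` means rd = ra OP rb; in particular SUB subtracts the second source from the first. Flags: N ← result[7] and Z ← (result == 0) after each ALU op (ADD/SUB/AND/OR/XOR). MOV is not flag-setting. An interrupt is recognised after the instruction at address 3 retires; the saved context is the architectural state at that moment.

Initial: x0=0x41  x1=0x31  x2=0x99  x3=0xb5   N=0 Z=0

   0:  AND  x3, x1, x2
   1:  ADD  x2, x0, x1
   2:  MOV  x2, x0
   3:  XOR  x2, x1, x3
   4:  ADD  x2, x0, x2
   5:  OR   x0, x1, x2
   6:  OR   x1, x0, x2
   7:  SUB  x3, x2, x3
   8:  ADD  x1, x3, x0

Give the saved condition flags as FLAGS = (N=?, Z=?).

after  0: x0=0x41 x1=0x31 x2=0x99 x3=0x11  N=0 Z=0
after  1: x0=0x41 x1=0x31 x2=0x72 x3=0x11  N=0 Z=0
after  2: x0=0x41 x1=0x31 x2=0x41 x3=0x11  N=0 Z=0
after  3: x0=0x41 x1=0x31 x2=0x20 x3=0x11  N=0 Z=0
-- IRQ taken; context saved, return-PC = 4 --

FLAGS = (N=0, Z=0)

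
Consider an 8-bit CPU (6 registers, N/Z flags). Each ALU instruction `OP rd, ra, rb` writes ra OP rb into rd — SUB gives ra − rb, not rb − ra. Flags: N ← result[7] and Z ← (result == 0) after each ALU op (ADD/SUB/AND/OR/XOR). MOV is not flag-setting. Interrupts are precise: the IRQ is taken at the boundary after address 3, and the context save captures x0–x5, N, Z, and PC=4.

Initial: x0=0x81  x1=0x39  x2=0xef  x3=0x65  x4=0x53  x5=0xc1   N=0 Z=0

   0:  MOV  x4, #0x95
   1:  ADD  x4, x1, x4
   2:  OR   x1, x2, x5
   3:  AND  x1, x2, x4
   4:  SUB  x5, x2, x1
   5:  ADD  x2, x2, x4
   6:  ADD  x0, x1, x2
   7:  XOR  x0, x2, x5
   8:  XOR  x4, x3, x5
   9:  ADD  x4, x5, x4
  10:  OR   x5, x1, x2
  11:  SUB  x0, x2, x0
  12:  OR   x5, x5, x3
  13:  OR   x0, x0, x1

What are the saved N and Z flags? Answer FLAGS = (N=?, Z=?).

FLAGS = (N=1, Z=0)

after  0: x0=0x81 x1=0x39 x2=0xef x3=0x65 x4=0x95 x5=0xc1  N=0 Z=0
after  1: x0=0x81 x1=0x39 x2=0xef x3=0x65 x4=0xce x5=0xc1  N=1 Z=0
after  2: x0=0x81 x1=0xef x2=0xef x3=0x65 x4=0xce x5=0xc1  N=1 Z=0
after  3: x0=0x81 x1=0xce x2=0xef x3=0x65 x4=0xce x5=0xc1  N=1 Z=0
-- IRQ taken; context saved, return-PC = 4 --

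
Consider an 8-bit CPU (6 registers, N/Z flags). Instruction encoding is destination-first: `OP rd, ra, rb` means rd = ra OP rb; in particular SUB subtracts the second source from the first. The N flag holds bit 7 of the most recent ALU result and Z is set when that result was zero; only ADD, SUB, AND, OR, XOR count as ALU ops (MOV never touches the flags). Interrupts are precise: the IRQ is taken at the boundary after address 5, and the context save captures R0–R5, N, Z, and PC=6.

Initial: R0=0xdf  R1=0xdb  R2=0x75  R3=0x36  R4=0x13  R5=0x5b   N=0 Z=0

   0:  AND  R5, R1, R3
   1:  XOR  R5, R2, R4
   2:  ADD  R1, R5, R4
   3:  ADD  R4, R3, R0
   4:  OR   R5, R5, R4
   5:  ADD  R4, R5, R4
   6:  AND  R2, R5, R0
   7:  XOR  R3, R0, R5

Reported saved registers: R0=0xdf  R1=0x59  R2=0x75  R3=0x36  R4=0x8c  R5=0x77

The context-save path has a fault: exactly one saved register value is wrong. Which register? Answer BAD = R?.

after  0: R0=0xdf R1=0xdb R2=0x75 R3=0x36 R4=0x13 R5=0x12  N=0 Z=0
after  1: R0=0xdf R1=0xdb R2=0x75 R3=0x36 R4=0x13 R5=0x66  N=0 Z=0
after  2: R0=0xdf R1=0x79 R2=0x75 R3=0x36 R4=0x13 R5=0x66  N=0 Z=0
after  3: R0=0xdf R1=0x79 R2=0x75 R3=0x36 R4=0x15 R5=0x66  N=0 Z=0
after  4: R0=0xdf R1=0x79 R2=0x75 R3=0x36 R4=0x15 R5=0x77  N=0 Z=0
after  5: R0=0xdf R1=0x79 R2=0x75 R3=0x36 R4=0x8c R5=0x77  N=1 Z=0
-- IRQ taken; context saved, return-PC = 6 --
mismatch: R1: reported 0x59 vs actual 0x79

BAD = R1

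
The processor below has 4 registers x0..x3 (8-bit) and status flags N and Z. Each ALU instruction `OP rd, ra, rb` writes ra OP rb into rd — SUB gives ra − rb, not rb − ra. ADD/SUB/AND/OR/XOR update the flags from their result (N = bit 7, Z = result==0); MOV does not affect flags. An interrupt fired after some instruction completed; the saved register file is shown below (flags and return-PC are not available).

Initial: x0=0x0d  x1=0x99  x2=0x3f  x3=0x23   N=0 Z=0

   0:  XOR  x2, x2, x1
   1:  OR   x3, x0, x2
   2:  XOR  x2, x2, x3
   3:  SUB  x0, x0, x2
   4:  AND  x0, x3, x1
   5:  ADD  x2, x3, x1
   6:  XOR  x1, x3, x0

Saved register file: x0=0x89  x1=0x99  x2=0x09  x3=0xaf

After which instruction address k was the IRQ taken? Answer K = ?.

K = 4

after  0: x0=0x0d x1=0x99 x2=0xa6 x3=0x23  N=1 Z=0
after  1: x0=0x0d x1=0x99 x2=0xa6 x3=0xaf  N=1 Z=0
after  2: x0=0x0d x1=0x99 x2=0x09 x3=0xaf  N=0 Z=0
after  3: x0=0x04 x1=0x99 x2=0x09 x3=0xaf  N=0 Z=0
after  4: x0=0x89 x1=0x99 x2=0x09 x3=0xaf  N=1 Z=0
-- IRQ taken; context saved, return-PC = 5 --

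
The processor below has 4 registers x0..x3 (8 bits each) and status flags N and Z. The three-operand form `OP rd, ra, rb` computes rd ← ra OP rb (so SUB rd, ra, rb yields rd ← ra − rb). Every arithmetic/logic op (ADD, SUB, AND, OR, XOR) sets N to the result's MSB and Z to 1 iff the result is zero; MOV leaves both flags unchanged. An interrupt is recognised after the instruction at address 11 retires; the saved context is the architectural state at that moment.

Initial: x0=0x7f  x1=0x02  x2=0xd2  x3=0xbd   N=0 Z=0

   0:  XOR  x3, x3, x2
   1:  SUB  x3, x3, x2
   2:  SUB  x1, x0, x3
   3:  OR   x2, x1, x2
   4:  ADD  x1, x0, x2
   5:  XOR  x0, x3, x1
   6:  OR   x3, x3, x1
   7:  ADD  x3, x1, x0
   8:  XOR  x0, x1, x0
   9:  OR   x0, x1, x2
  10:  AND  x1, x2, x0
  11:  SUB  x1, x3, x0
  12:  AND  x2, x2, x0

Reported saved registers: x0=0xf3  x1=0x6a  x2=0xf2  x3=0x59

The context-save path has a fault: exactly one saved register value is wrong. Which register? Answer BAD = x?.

after  0: x0=0x7f x1=0x02 x2=0xd2 x3=0x6f  N=0 Z=0
after  1: x0=0x7f x1=0x02 x2=0xd2 x3=0x9d  N=1 Z=0
after  2: x0=0x7f x1=0xe2 x2=0xd2 x3=0x9d  N=1 Z=0
after  3: x0=0x7f x1=0xe2 x2=0xf2 x3=0x9d  N=1 Z=0
after  4: x0=0x7f x1=0x71 x2=0xf2 x3=0x9d  N=0 Z=0
after  5: x0=0xec x1=0x71 x2=0xf2 x3=0x9d  N=1 Z=0
after  6: x0=0xec x1=0x71 x2=0xf2 x3=0xfd  N=1 Z=0
after  7: x0=0xec x1=0x71 x2=0xf2 x3=0x5d  N=0 Z=0
after  8: x0=0x9d x1=0x71 x2=0xf2 x3=0x5d  N=1 Z=0
after  9: x0=0xf3 x1=0x71 x2=0xf2 x3=0x5d  N=1 Z=0
after 10: x0=0xf3 x1=0xf2 x2=0xf2 x3=0x5d  N=1 Z=0
after 11: x0=0xf3 x1=0x6a x2=0xf2 x3=0x5d  N=0 Z=0
-- IRQ taken; context saved, return-PC = 12 --
mismatch: x3: reported 0x59 vs actual 0x5d

BAD = x3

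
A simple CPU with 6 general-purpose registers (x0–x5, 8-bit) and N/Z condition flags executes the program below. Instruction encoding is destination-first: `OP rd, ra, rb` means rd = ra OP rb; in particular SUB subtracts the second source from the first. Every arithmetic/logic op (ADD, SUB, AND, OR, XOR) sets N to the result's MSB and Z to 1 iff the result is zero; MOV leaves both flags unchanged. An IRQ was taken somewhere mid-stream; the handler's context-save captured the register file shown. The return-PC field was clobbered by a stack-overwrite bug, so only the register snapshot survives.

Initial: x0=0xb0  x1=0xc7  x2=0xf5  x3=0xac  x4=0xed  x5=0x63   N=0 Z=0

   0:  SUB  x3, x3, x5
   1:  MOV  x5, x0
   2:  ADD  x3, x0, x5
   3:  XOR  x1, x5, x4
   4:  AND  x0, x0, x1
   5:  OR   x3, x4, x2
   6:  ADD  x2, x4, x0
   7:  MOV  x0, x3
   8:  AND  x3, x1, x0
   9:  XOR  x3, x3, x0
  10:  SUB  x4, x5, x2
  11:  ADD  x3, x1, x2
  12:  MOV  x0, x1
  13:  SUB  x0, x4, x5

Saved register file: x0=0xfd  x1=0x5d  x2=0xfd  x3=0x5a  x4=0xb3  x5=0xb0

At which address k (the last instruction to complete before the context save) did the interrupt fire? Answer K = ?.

after  0: x0=0xb0 x1=0xc7 x2=0xf5 x3=0x49 x4=0xed x5=0x63  N=0 Z=0
after  1: x0=0xb0 x1=0xc7 x2=0xf5 x3=0x49 x4=0xed x5=0xb0  N=0 Z=0
after  2: x0=0xb0 x1=0xc7 x2=0xf5 x3=0x60 x4=0xed x5=0xb0  N=0 Z=0
after  3: x0=0xb0 x1=0x5d x2=0xf5 x3=0x60 x4=0xed x5=0xb0  N=0 Z=0
after  4: x0=0x10 x1=0x5d x2=0xf5 x3=0x60 x4=0xed x5=0xb0  N=0 Z=0
after  5: x0=0x10 x1=0x5d x2=0xf5 x3=0xfd x4=0xed x5=0xb0  N=1 Z=0
after  6: x0=0x10 x1=0x5d x2=0xfd x3=0xfd x4=0xed x5=0xb0  N=1 Z=0
after  7: x0=0xfd x1=0x5d x2=0xfd x3=0xfd x4=0xed x5=0xb0  N=1 Z=0
after  8: x0=0xfd x1=0x5d x2=0xfd x3=0x5d x4=0xed x5=0xb0  N=0 Z=0
after  9: x0=0xfd x1=0x5d x2=0xfd x3=0xa0 x4=0xed x5=0xb0  N=1 Z=0
after 10: x0=0xfd x1=0x5d x2=0xfd x3=0xa0 x4=0xb3 x5=0xb0  N=1 Z=0
after 11: x0=0xfd x1=0x5d x2=0xfd x3=0x5a x4=0xb3 x5=0xb0  N=0 Z=0
-- IRQ taken; context saved, return-PC = 12 --

K = 11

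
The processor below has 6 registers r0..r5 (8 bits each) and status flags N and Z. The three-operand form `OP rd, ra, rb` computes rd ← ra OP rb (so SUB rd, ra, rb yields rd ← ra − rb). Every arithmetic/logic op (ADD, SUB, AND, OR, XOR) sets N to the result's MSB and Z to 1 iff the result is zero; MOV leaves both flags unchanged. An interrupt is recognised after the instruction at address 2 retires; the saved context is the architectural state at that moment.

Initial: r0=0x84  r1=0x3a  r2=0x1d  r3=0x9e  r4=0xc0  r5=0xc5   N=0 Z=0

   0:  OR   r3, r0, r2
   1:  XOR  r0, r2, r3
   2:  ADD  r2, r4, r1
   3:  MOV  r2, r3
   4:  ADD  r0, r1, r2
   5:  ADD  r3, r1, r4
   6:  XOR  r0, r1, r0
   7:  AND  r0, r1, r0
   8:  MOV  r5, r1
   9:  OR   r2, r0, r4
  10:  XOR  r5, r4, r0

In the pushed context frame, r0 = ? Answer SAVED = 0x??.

SAVED = 0x80

after  0: r0=0x84 r1=0x3a r2=0x1d r3=0x9d r4=0xc0 r5=0xc5  N=1 Z=0
after  1: r0=0x80 r1=0x3a r2=0x1d r3=0x9d r4=0xc0 r5=0xc5  N=1 Z=0
after  2: r0=0x80 r1=0x3a r2=0xfa r3=0x9d r4=0xc0 r5=0xc5  N=1 Z=0
-- IRQ taken; context saved, return-PC = 3 --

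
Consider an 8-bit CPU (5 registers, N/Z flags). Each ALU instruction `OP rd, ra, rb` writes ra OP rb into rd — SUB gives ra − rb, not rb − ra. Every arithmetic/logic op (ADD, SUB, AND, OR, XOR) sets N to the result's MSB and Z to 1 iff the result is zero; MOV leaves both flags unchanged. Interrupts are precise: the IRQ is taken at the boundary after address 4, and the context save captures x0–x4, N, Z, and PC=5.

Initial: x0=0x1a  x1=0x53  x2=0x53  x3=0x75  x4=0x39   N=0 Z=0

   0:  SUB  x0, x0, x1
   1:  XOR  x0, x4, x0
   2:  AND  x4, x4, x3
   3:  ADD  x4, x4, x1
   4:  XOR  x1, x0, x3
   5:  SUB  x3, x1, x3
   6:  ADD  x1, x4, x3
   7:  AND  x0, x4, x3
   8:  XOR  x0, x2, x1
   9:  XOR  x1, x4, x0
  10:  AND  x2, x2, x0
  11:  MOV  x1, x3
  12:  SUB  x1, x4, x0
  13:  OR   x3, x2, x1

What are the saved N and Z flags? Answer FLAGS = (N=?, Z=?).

after  0: x0=0xc7 x1=0x53 x2=0x53 x3=0x75 x4=0x39  N=1 Z=0
after  1: x0=0xfe x1=0x53 x2=0x53 x3=0x75 x4=0x39  N=1 Z=0
after  2: x0=0xfe x1=0x53 x2=0x53 x3=0x75 x4=0x31  N=0 Z=0
after  3: x0=0xfe x1=0x53 x2=0x53 x3=0x75 x4=0x84  N=1 Z=0
after  4: x0=0xfe x1=0x8b x2=0x53 x3=0x75 x4=0x84  N=1 Z=0
-- IRQ taken; context saved, return-PC = 5 --

FLAGS = (N=1, Z=0)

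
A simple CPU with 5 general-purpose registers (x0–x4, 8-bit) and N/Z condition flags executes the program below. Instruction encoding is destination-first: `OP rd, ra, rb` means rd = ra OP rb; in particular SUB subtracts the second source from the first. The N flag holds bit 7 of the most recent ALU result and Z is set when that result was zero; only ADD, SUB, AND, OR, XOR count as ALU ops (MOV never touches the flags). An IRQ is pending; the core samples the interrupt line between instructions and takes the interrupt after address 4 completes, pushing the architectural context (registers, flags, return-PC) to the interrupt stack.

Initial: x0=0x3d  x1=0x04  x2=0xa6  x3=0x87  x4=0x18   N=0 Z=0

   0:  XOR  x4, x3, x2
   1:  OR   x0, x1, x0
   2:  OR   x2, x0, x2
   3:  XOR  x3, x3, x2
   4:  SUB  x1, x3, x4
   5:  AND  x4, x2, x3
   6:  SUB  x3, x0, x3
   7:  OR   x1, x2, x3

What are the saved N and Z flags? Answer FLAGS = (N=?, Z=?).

after  0: x0=0x3d x1=0x04 x2=0xa6 x3=0x87 x4=0x21  N=0 Z=0
after  1: x0=0x3d x1=0x04 x2=0xa6 x3=0x87 x4=0x21  N=0 Z=0
after  2: x0=0x3d x1=0x04 x2=0xbf x3=0x87 x4=0x21  N=1 Z=0
after  3: x0=0x3d x1=0x04 x2=0xbf x3=0x38 x4=0x21  N=0 Z=0
after  4: x0=0x3d x1=0x17 x2=0xbf x3=0x38 x4=0x21  N=0 Z=0
-- IRQ taken; context saved, return-PC = 5 --

FLAGS = (N=0, Z=0)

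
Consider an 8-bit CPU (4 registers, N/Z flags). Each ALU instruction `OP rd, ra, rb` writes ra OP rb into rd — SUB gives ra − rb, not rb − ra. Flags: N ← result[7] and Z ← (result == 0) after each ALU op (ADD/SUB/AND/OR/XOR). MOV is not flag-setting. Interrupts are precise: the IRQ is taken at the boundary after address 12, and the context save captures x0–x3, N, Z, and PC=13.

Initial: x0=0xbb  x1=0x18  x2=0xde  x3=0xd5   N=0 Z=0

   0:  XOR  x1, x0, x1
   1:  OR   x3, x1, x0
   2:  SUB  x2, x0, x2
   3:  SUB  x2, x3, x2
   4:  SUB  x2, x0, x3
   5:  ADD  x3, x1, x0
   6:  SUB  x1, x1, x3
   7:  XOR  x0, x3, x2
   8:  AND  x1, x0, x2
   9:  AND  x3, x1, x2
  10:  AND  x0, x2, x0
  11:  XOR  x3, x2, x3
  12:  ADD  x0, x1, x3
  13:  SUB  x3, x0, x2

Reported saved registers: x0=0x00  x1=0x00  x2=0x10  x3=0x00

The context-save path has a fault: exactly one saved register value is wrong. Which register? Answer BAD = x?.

BAD = x2

after  0: x0=0xbb x1=0xa3 x2=0xde x3=0xd5  N=1 Z=0
after  1: x0=0xbb x1=0xa3 x2=0xde x3=0xbb  N=1 Z=0
after  2: x0=0xbb x1=0xa3 x2=0xdd x3=0xbb  N=1 Z=0
after  3: x0=0xbb x1=0xa3 x2=0xde x3=0xbb  N=1 Z=0
after  4: x0=0xbb x1=0xa3 x2=0x00 x3=0xbb  N=0 Z=1
after  5: x0=0xbb x1=0xa3 x2=0x00 x3=0x5e  N=0 Z=0
after  6: x0=0xbb x1=0x45 x2=0x00 x3=0x5e  N=0 Z=0
after  7: x0=0x5e x1=0x45 x2=0x00 x3=0x5e  N=0 Z=0
after  8: x0=0x5e x1=0x00 x2=0x00 x3=0x5e  N=0 Z=1
after  9: x0=0x5e x1=0x00 x2=0x00 x3=0x00  N=0 Z=1
after 10: x0=0x00 x1=0x00 x2=0x00 x3=0x00  N=0 Z=1
after 11: x0=0x00 x1=0x00 x2=0x00 x3=0x00  N=0 Z=1
after 12: x0=0x00 x1=0x00 x2=0x00 x3=0x00  N=0 Z=1
-- IRQ taken; context saved, return-PC = 13 --
mismatch: x2: reported 0x10 vs actual 0x00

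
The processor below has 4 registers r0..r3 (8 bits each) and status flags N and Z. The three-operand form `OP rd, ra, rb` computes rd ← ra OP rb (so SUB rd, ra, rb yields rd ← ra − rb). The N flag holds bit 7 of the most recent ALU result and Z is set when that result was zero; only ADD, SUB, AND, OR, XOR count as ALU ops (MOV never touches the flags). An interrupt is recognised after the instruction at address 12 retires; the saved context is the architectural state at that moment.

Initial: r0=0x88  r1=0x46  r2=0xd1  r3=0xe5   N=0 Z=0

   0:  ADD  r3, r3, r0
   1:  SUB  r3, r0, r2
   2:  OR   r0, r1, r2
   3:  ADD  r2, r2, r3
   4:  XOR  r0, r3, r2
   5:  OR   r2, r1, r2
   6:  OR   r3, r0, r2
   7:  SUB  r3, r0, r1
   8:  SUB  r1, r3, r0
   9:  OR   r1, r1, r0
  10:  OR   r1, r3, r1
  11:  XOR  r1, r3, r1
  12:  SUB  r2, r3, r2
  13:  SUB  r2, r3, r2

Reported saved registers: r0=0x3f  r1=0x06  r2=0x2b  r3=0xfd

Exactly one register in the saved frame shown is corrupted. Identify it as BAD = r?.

after  0: r0=0x88 r1=0x46 r2=0xd1 r3=0x6d  N=0 Z=0
after  1: r0=0x88 r1=0x46 r2=0xd1 r3=0xb7  N=1 Z=0
after  2: r0=0xd7 r1=0x46 r2=0xd1 r3=0xb7  N=1 Z=0
after  3: r0=0xd7 r1=0x46 r2=0x88 r3=0xb7  N=1 Z=0
after  4: r0=0x3f r1=0x46 r2=0x88 r3=0xb7  N=0 Z=0
after  5: r0=0x3f r1=0x46 r2=0xce r3=0xb7  N=1 Z=0
after  6: r0=0x3f r1=0x46 r2=0xce r3=0xff  N=1 Z=0
after  7: r0=0x3f r1=0x46 r2=0xce r3=0xf9  N=1 Z=0
after  8: r0=0x3f r1=0xba r2=0xce r3=0xf9  N=1 Z=0
after  9: r0=0x3f r1=0xbf r2=0xce r3=0xf9  N=1 Z=0
after 10: r0=0x3f r1=0xff r2=0xce r3=0xf9  N=1 Z=0
after 11: r0=0x3f r1=0x06 r2=0xce r3=0xf9  N=0 Z=0
after 12: r0=0x3f r1=0x06 r2=0x2b r3=0xf9  N=0 Z=0
-- IRQ taken; context saved, return-PC = 13 --
mismatch: r3: reported 0xfd vs actual 0xf9

BAD = r3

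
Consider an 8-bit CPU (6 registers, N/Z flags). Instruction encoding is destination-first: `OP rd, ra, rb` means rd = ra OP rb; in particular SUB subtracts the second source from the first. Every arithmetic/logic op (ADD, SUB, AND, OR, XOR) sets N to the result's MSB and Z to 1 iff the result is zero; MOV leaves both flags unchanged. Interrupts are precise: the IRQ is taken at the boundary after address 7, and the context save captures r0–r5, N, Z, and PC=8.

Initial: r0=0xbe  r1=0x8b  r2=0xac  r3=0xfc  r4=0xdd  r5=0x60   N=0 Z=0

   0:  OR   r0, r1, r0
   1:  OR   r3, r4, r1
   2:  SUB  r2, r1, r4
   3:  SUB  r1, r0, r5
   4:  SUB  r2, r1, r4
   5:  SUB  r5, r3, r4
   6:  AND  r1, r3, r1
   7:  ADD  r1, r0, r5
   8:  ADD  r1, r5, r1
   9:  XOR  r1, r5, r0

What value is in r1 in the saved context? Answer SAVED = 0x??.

SAVED = 0xc1

after  0: r0=0xbf r1=0x8b r2=0xac r3=0xfc r4=0xdd r5=0x60  N=1 Z=0
after  1: r0=0xbf r1=0x8b r2=0xac r3=0xdf r4=0xdd r5=0x60  N=1 Z=0
after  2: r0=0xbf r1=0x8b r2=0xae r3=0xdf r4=0xdd r5=0x60  N=1 Z=0
after  3: r0=0xbf r1=0x5f r2=0xae r3=0xdf r4=0xdd r5=0x60  N=0 Z=0
after  4: r0=0xbf r1=0x5f r2=0x82 r3=0xdf r4=0xdd r5=0x60  N=1 Z=0
after  5: r0=0xbf r1=0x5f r2=0x82 r3=0xdf r4=0xdd r5=0x02  N=0 Z=0
after  6: r0=0xbf r1=0x5f r2=0x82 r3=0xdf r4=0xdd r5=0x02  N=0 Z=0
after  7: r0=0xbf r1=0xc1 r2=0x82 r3=0xdf r4=0xdd r5=0x02  N=1 Z=0
-- IRQ taken; context saved, return-PC = 8 --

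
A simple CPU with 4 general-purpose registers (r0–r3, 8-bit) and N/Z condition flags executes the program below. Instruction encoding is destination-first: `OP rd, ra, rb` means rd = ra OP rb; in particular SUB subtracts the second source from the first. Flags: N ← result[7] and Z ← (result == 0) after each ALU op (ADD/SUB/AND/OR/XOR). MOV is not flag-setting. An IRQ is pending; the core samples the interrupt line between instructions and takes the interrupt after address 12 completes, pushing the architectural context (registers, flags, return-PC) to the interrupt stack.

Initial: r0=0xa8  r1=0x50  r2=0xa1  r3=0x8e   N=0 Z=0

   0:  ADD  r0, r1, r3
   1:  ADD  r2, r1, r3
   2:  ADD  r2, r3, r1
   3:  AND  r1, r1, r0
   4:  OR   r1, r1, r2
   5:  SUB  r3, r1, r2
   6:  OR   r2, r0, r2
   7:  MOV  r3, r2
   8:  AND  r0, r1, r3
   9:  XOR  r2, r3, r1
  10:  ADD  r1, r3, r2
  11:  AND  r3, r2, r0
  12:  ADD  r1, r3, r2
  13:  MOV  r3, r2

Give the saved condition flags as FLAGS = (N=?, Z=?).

after  0: r0=0xde r1=0x50 r2=0xa1 r3=0x8e  N=1 Z=0
after  1: r0=0xde r1=0x50 r2=0xde r3=0x8e  N=1 Z=0
after  2: r0=0xde r1=0x50 r2=0xde r3=0x8e  N=1 Z=0
after  3: r0=0xde r1=0x50 r2=0xde r3=0x8e  N=0 Z=0
after  4: r0=0xde r1=0xde r2=0xde r3=0x8e  N=1 Z=0
after  5: r0=0xde r1=0xde r2=0xde r3=0x00  N=0 Z=1
after  6: r0=0xde r1=0xde r2=0xde r3=0x00  N=1 Z=0
after  7: r0=0xde r1=0xde r2=0xde r3=0xde  N=1 Z=0
after  8: r0=0xde r1=0xde r2=0xde r3=0xde  N=1 Z=0
after  9: r0=0xde r1=0xde r2=0x00 r3=0xde  N=0 Z=1
after 10: r0=0xde r1=0xde r2=0x00 r3=0xde  N=1 Z=0
after 11: r0=0xde r1=0xde r2=0x00 r3=0x00  N=0 Z=1
after 12: r0=0xde r1=0x00 r2=0x00 r3=0x00  N=0 Z=1
-- IRQ taken; context saved, return-PC = 13 --

FLAGS = (N=0, Z=1)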